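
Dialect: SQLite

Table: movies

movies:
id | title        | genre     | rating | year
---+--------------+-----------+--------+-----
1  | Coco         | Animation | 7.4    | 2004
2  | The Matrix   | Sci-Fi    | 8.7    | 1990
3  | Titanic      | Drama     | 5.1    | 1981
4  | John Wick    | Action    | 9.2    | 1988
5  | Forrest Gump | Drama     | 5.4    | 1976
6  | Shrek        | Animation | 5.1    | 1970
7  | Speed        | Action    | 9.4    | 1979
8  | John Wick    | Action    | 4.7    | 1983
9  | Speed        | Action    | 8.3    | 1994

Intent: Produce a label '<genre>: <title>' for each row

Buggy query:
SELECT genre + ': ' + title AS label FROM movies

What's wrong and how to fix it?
Bug: '+' is numeric addition; on text columns SQLite converts them to 0 instead of concatenating

Fix: Replace + with || to concatenate text

Corrected query:
SELECT genre || ': ' || title AS label FROM movies

Result:
label              
-------------------
Animation: Coco    
Sci-Fi: The Matrix 
Drama: Titanic     
Action: John Wick  
Drama: Forrest Gump
Animation: Shrek   
Action: Speed      
Action: John Wick  
Action: Speed      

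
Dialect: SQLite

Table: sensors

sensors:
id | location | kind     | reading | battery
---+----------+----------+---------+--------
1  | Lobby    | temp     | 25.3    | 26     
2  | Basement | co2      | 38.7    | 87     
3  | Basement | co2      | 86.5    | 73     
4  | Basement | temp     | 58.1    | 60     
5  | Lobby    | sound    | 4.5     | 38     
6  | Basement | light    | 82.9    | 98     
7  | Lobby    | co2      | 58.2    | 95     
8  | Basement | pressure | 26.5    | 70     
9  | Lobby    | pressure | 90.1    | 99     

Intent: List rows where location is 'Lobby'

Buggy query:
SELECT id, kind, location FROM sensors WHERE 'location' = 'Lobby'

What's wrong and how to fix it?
Bug: Single quotes denote string literals in SQL; the column name is being compared as a constant string

Fix: Reference the column as location without single quotes

Corrected query:
SELECT id, kind, location FROM sensors WHERE location = 'Lobby'

Result:
id | kind     | location
---+----------+---------
1  | temp     | Lobby   
5  | sound    | Lobby   
7  | co2      | Lobby   
9  | pressure | Lobby   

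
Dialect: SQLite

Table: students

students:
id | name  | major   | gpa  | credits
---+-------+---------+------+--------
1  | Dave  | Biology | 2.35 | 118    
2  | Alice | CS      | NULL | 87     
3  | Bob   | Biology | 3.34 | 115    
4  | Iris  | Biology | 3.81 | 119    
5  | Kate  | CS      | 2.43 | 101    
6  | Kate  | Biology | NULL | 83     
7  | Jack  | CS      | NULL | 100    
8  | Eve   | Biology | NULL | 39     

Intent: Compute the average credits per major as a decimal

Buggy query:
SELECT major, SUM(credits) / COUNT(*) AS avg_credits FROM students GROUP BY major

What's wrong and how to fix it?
Bug: SUM(credits) and COUNT(*) are both integers; the division truncates the fractional part

Fix: Cast one side to REAL so the division keeps the fractional part

Corrected query:
SELECT major, SUM(credits) * 1.0 / COUNT(*) AS avg_credits FROM students GROUP BY major

Result:
major   | avg_credits
--------+------------
Biology | 94.8       
CS      | 96         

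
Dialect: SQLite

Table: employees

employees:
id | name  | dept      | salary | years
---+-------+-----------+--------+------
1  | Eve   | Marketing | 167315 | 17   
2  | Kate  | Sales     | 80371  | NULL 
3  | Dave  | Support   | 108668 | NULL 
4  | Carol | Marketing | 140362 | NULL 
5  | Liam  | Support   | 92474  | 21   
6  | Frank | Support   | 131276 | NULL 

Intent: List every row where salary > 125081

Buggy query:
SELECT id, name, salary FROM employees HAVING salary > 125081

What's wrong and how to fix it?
Bug: This is a non-aggregate query (no GROUP BY, no aggregates), so in SQLite the HAVING clause is invalid here; a row-level condition belongs in WHERE

Fix: Replace HAVING with WHERE since the condition applies to individual rows

Corrected query:
SELECT id, name, salary FROM employees WHERE salary > 125081

Result:
id | name  | salary
---+-------+-------
1  | Eve   | 167315
4  | Carol | 140362
6  | Frank | 131276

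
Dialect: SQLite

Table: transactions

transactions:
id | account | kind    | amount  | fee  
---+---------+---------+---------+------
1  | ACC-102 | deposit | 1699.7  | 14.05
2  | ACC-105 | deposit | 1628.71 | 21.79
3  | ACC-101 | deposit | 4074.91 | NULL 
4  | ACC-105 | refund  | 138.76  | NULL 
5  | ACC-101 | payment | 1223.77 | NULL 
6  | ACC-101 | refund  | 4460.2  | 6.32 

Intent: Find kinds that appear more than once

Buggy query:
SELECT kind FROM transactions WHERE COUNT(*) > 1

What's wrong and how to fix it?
Bug: WHERE can't reference COUNT(*); aggregates are computed after WHERE

Fix: Group first, then use HAVING for the count condition

Corrected query:
SELECT kind FROM transactions GROUP BY kind HAVING COUNT(*) > 1

Result:
kind   
-------
deposit
refund 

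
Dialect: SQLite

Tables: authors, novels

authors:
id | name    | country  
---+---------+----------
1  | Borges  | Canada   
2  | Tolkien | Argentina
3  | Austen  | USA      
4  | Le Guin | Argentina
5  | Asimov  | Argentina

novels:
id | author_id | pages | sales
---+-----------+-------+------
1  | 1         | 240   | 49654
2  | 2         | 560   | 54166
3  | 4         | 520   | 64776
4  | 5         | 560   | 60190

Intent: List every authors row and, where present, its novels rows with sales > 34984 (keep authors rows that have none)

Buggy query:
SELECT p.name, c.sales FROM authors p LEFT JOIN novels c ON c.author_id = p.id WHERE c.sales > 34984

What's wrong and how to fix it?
Bug: Filtering c.sales in WHERE discards the NULL rows produced by LEFT JOIN, turning it into an inner join

Fix: Move the right-table condition into the ON clause so unmatched parents are kept

Corrected query:
SELECT p.name, c.sales FROM authors p LEFT JOIN novels c ON c.author_id = p.id AND c.sales > 34984

Result:
name    | sales
--------+------
Borges  | 49654
Tolkien | 54166
Austen  | NULL 
Le Guin | 64776
Asimov  | 60190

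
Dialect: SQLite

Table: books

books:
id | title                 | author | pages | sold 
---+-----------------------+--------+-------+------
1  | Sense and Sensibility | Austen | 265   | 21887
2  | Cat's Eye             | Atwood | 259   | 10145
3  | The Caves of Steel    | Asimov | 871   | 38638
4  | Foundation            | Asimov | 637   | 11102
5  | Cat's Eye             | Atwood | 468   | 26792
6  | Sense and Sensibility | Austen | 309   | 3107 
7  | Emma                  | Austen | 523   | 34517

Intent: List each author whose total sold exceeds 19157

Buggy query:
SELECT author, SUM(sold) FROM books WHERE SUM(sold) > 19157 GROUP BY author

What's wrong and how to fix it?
Bug: SUM(sold) is an aggregate, but WHERE filters rows before aggregation

Fix: Move the aggregate condition to a HAVING clause

Corrected query:
SELECT author, SUM(sold) FROM books GROUP BY author HAVING SUM(sold) > 19157

Result:
author | SUM(sold)
-------+----------
Asimov | 49740    
Atwood | 36937    
Austen | 59511    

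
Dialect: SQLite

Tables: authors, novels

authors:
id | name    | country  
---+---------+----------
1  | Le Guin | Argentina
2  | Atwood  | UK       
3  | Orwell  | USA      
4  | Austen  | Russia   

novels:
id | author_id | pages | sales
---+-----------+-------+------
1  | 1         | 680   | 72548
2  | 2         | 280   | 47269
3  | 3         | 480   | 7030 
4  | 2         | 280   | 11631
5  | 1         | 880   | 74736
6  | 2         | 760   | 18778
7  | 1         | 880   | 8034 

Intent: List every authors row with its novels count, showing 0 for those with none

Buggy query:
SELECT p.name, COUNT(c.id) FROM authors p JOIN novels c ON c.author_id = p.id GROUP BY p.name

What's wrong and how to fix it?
Bug: INNER JOIN drops authors rows that have no matching novels rows

Fix: Use LEFT JOIN so parents without children still appear (COUNT(c.id) gives 0)

Corrected query:
SELECT p.name, COUNT(c.id) FROM authors p LEFT JOIN novels c ON c.author_id = p.id GROUP BY p.name

Result:
name    | COUNT(c.id)
--------+------------
Atwood  | 3          
Austen  | 0          
Le Guin | 3          
Orwell  | 1          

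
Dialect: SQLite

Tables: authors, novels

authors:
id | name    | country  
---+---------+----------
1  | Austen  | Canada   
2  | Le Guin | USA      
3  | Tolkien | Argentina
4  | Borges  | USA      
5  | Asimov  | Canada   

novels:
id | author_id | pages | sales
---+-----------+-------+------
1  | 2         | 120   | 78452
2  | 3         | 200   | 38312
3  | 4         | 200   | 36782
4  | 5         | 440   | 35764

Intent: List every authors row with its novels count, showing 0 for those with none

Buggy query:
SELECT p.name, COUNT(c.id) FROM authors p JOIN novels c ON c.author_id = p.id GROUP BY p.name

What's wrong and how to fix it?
Bug: An inner join excludes parents with zero children

Fix: Use LEFT JOIN so parents without children still appear (COUNT(c.id) gives 0)

Corrected query:
SELECT p.name, COUNT(c.id) FROM authors p LEFT JOIN novels c ON c.author_id = p.id GROUP BY p.name

Result:
name    | COUNT(c.id)
--------+------------
Asimov  | 1          
Austen  | 0          
Borges  | 1          
Le Guin | 1          
Tolkien | 1          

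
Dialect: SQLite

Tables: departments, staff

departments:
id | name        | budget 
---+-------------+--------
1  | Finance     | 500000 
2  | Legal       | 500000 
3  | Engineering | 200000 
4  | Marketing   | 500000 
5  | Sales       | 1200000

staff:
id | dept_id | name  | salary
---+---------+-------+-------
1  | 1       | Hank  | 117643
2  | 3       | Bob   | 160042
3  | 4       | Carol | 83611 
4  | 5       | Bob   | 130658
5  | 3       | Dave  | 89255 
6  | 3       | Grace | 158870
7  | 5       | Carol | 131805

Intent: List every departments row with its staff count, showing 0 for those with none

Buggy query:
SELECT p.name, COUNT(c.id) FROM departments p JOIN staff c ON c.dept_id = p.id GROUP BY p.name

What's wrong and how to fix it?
Bug: INNER JOIN drops departments rows that have no matching staff rows

Fix: Switch to LEFT JOIN to retain unmatched parent rows

Corrected query:
SELECT p.name, COUNT(c.id) FROM departments p LEFT JOIN staff c ON c.dept_id = p.id GROUP BY p.name

Result:
name        | COUNT(c.id)
------------+------------
Engineering | 3          
Finance     | 1          
Legal       | 0          
Marketing   | 1          
Sales       | 2          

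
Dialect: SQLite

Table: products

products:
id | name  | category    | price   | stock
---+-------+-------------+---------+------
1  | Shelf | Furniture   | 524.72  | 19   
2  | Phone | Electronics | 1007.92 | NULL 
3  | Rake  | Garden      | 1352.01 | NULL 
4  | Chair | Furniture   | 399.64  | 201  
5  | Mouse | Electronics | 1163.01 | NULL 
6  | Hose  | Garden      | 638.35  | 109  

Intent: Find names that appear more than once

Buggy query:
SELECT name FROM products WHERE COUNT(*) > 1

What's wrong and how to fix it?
Bug: COUNT(*) is an aggregate and cannot be used in WHERE

Fix: Group first, then use HAVING for the count condition

Corrected query:
SELECT name FROM products GROUP BY name HAVING COUNT(*) > 1

Result:
(no rows)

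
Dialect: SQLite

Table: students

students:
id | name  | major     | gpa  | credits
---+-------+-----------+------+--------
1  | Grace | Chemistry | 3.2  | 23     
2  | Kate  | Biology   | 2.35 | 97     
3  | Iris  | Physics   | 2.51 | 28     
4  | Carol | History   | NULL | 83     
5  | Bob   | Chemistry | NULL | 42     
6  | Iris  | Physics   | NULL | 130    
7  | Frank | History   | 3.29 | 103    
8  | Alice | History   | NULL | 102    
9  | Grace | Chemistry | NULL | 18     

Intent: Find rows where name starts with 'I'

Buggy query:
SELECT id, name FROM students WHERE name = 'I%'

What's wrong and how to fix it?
Bug: Wildcards only work with LIKE; '=' treats '%' as a literal character

Fix: Replace '=' with LIKE so 'I%' is treated as a pattern

Corrected query:
SELECT id, name FROM students WHERE name LIKE 'I%'

Result:
id | name
---+-----
3  | Iris
6  | Iris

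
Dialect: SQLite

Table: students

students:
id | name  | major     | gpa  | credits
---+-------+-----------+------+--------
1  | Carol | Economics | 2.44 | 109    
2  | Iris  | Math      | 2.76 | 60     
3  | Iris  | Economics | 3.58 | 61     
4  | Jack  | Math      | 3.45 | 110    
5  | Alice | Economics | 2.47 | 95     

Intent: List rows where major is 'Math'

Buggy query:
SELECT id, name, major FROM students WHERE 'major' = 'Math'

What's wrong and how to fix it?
Bug: Single quotes denote string literals in SQL; the column name is being compared as a constant string

Fix: Reference the column as major without single quotes

Corrected query:
SELECT id, name, major FROM students WHERE major = 'Math'

Result:
id | name | major
---+------+------
2  | Iris | Math 
4  | Jack | Math 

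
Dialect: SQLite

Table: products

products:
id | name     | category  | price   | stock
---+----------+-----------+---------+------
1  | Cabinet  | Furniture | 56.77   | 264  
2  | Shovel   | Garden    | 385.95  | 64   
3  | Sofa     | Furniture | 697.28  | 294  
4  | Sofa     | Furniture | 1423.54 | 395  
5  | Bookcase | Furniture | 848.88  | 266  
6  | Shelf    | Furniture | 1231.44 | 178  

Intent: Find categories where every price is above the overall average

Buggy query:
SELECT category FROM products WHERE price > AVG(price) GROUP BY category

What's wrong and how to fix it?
Bug: WHERE evaluates per row before aggregation, so AVG() is unavailable

Fix: Compute the overall average in a scalar subquery and compare each group's MIN against it in HAVING

Corrected query:
SELECT category FROM products GROUP BY category HAVING MIN(price) > (SELECT AVG(price) FROM products)

Result:
(no rows)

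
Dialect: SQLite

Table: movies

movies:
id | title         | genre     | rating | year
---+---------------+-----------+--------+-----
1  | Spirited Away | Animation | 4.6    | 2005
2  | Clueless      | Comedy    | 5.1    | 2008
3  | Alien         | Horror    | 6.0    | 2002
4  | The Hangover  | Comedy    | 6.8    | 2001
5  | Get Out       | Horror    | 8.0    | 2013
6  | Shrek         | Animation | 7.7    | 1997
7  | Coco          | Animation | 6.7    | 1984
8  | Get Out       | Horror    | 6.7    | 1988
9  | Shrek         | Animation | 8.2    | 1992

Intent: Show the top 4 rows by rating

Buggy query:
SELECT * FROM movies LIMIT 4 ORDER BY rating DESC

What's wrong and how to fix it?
Bug: LIMIT must come after ORDER BY

Fix: Swap the clauses: ORDER BY first, then LIMIT

Corrected query:
SELECT * FROM movies ORDER BY rating DESC LIMIT 4

Result:
id | title        | genre     | rating | year
---+--------------+-----------+--------+-----
9  | Shrek        | Animation | 8.2    | 1992
5  | Get Out      | Horror    | 8      | 2013
6  | Shrek        | Animation | 7.7    | 1997
4  | The Hangover | Comedy    | 6.8    | 2001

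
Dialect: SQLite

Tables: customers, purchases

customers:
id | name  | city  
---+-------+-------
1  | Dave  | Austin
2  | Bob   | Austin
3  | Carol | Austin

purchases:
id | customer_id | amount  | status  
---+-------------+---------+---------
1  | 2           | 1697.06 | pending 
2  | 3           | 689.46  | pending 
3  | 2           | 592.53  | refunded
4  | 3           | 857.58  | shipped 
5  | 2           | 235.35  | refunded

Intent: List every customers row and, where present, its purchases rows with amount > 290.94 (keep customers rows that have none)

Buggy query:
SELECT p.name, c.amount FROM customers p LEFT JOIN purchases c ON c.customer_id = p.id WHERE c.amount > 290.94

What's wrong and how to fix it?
Bug: A WHERE condition on the right-hand table after LEFT JOIN drops unmatched parents

Fix: Move the right-table condition into the ON clause so unmatched parents are kept

Corrected query:
SELECT p.name, c.amount FROM customers p LEFT JOIN purchases c ON c.customer_id = p.id AND c.amount > 290.94

Result:
name  | amount 
------+--------
Dave  | NULL   
Bob   | 592.53 
Bob   | 1697.06
Carol | 689.46 
Carol | 857.58 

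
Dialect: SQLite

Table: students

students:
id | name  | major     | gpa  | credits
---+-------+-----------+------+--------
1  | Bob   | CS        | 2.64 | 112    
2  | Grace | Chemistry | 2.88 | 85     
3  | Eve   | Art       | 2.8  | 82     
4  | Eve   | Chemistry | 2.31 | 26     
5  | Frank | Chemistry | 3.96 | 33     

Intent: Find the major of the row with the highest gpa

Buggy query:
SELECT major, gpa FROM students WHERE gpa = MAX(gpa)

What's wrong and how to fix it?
Bug: WHERE is evaluated per row; an aggregate over the whole table isn't defined there

Fix: Wrap MAX in a scalar subquery so WHERE compares against a single value

Corrected query:
SELECT major, gpa FROM students WHERE gpa = (SELECT MAX(gpa) FROM students)

Result:
major     | gpa 
----------+-----
Chemistry | 3.96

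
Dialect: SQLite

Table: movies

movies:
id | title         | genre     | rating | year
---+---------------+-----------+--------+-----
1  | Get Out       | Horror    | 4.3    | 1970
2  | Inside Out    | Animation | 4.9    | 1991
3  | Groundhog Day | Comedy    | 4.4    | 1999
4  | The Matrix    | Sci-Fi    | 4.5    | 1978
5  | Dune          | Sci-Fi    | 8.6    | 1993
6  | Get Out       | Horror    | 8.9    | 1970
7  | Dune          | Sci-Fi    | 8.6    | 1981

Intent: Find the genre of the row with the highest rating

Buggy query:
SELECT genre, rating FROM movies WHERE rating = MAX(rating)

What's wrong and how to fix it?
Bug: WHERE is evaluated per row; an aggregate over the whole table isn't defined there

Fix: Wrap MAX in a scalar subquery so WHERE compares against a single value

Corrected query:
SELECT genre, rating FROM movies WHERE rating = (SELECT MAX(rating) FROM movies)

Result:
genre  | rating
-------+-------
Horror | 8.9   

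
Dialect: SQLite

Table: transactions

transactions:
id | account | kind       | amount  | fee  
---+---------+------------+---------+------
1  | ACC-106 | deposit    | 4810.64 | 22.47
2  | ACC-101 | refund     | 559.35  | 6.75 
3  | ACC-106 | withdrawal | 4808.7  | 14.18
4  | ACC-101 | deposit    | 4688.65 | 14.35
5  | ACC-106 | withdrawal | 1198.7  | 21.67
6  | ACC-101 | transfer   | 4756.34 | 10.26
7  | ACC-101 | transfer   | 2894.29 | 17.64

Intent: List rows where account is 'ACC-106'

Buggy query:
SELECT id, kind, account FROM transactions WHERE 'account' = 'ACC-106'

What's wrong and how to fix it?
Bug: 'account' in single quotes is a string literal, not the column; the comparison is literal-vs-literal and never true

Fix: Remove the quotes around the column name (or use double quotes for an identifier)

Corrected query:
SELECT id, kind, account FROM transactions WHERE account = 'ACC-106'

Result:
id | kind       | account
---+------------+--------
1  | deposit    | ACC-106
3  | withdrawal | ACC-106
5  | withdrawal | ACC-106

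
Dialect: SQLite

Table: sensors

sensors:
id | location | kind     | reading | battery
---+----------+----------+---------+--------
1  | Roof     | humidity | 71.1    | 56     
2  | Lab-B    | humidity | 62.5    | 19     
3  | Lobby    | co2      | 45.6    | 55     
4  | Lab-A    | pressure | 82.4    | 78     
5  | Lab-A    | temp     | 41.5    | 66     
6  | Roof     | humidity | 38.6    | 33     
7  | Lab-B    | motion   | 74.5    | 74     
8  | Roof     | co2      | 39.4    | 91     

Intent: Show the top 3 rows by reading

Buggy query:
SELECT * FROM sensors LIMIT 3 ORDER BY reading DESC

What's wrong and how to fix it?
Bug: LIMIT must come after ORDER BY

Fix: Swap the clauses: ORDER BY first, then LIMIT

Corrected query:
SELECT * FROM sensors ORDER BY reading DESC LIMIT 3

Result:
id | location | kind     | reading | battery
---+----------+----------+---------+--------
4  | Lab-A    | pressure | 82.4    | 78     
7  | Lab-B    | motion   | 74.5    | 74     
1  | Roof     | humidity | 71.1    | 56     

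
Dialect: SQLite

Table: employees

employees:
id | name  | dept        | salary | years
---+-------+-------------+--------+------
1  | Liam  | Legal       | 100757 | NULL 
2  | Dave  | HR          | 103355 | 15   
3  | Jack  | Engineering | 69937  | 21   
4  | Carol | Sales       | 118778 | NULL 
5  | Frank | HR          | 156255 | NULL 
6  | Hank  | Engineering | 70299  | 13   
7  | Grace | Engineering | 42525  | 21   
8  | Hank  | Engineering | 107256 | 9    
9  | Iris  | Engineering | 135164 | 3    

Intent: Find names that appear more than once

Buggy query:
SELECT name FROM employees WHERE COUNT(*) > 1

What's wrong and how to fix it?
Bug: COUNT(*) is an aggregate and cannot be used in WHERE

Fix: GROUP BY name, then filter groups with HAVING COUNT(*) > 1

Corrected query:
SELECT name FROM employees GROUP BY name HAVING COUNT(*) > 1

Result:
name
----
Hank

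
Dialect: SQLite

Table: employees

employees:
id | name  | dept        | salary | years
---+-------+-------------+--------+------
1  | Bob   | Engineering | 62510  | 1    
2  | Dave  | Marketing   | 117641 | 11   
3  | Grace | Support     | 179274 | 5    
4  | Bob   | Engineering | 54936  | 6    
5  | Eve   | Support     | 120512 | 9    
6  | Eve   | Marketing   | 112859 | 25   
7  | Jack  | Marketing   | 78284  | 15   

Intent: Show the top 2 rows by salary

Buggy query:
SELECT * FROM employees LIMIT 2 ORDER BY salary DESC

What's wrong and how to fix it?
Bug: ORDER BY cannot follow LIMIT; LIMIT is the final clause

Fix: Sort with ORDER BY, then apply LIMIT

Corrected query:
SELECT * FROM employees ORDER BY salary DESC LIMIT 2

Result:
id | name  | dept    | salary | years
---+-------+---------+--------+------
3  | Grace | Support | 179274 | 5    
5  | Eve   | Support | 120512 | 9    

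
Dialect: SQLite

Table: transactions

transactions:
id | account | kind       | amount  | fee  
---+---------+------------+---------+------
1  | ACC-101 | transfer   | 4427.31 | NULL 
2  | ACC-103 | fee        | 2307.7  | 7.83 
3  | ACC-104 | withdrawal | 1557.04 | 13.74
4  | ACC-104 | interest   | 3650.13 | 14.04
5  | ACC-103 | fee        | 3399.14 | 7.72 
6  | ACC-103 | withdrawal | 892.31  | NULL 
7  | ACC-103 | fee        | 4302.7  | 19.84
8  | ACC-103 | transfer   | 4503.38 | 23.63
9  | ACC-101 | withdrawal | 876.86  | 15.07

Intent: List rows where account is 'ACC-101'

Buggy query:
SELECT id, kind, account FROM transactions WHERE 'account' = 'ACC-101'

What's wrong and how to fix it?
Bug: 'account' in single quotes is a string literal, not the column; the comparison is literal-vs-literal and never true

Fix: Reference the column as account without single quotes

Corrected query:
SELECT id, kind, account FROM transactions WHERE account = 'ACC-101'

Result:
id | kind       | account
---+------------+--------
1  | transfer   | ACC-101
9  | withdrawal | ACC-101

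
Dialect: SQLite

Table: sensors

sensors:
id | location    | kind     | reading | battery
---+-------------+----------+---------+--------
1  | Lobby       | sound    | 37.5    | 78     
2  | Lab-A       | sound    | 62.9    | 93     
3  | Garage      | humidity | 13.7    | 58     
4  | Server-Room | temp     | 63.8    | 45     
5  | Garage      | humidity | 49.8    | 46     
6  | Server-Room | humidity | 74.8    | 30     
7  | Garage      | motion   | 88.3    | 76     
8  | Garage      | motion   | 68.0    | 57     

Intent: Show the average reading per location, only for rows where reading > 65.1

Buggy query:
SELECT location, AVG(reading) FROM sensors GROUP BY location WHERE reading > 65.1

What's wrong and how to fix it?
Bug: WHERE cannot follow GROUP BY

Fix: Place WHERE between FROM and GROUP BY

Corrected query:
SELECT location, AVG(reading) FROM sensors WHERE reading > 65.1 GROUP BY location

Result:
location    | AVG(reading)
------------+-------------
Garage      | 78.15       
Server-Room | 74.8        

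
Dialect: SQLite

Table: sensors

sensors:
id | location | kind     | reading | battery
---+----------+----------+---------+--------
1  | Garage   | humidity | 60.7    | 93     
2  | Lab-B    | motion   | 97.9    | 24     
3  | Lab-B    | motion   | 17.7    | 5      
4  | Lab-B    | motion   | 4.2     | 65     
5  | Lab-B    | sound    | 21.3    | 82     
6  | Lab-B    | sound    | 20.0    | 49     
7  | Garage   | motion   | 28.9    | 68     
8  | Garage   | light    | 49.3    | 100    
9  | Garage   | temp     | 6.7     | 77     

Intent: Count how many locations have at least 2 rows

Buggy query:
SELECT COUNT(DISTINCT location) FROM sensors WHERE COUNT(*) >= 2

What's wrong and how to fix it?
Bug: WHERE filters individual rows, not groups, so a group-level COUNT is invalid there

Fix: Use a subquery that GROUPs and filters with HAVING, then count its rows

Corrected query:
SELECT COUNT(*) FROM (SELECT location FROM sensors GROUP BY location HAVING COUNT(*) >= 2)

Result:
COUNT(*)
--------
2       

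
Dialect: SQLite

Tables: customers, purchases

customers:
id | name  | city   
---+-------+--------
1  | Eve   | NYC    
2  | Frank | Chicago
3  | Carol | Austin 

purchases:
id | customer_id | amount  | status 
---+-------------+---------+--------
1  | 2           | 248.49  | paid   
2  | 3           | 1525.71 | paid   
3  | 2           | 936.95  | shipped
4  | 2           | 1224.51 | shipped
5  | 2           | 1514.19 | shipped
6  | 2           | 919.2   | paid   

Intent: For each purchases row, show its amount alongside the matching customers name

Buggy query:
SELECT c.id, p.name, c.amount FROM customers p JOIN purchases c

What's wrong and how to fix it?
Bug: Missing join condition: each purchases row is matched to all customers rows instead of just its own

Fix: Add ON c.customer_id = p.id to the JOIN

Corrected query:
SELECT c.id, p.name, c.amount FROM customers p JOIN purchases c ON c.customer_id = p.id

Result:
id | name  | amount 
---+-------+--------
1  | Frank | 248.49 
2  | Carol | 1525.71
3  | Frank | 936.95 
4  | Frank | 1224.51
5  | Frank | 1514.19
6  | Frank | 919.2  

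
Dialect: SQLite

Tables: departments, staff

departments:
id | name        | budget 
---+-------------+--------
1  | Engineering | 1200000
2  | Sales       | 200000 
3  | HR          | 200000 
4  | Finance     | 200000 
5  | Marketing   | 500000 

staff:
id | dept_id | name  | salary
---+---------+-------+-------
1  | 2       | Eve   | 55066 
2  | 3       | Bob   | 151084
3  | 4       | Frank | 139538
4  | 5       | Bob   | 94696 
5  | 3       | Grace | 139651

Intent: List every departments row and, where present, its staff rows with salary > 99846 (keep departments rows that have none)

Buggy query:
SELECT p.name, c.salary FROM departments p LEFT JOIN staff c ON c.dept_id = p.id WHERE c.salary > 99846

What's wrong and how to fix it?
Bug: Filtering c.salary in WHERE discards the NULL rows produced by LEFT JOIN, turning it into an inner join

Fix: Put 'c.salary > 99846' in the JOIN's ON clause instead of WHERE

Corrected query:
SELECT p.name, c.salary FROM departments p LEFT JOIN staff c ON c.dept_id = p.id AND c.salary > 99846

Result:
name        | salary
------------+-------
Engineering | NULL  
Sales       | NULL  
HR          | 139651
HR          | 151084
Finance     | 139538
Marketing   | NULL  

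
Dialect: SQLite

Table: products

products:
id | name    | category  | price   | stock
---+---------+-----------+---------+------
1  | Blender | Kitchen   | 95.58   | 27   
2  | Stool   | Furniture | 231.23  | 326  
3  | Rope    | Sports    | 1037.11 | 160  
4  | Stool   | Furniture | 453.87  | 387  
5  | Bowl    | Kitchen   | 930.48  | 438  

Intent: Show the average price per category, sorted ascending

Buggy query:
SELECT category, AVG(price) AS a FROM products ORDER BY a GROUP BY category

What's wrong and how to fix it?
Bug: ORDER BY appears before GROUP BY; SQL clause order requires GROUP BY first

Fix: Move ORDER BY to the end, after GROUP BY

Corrected query:
SELECT category, AVG(price) AS a FROM products GROUP BY category ORDER BY a

Result:
category  | a      
----------+--------
Furniture | 342.55 
Kitchen   | 513.03 
Sports    | 1037.11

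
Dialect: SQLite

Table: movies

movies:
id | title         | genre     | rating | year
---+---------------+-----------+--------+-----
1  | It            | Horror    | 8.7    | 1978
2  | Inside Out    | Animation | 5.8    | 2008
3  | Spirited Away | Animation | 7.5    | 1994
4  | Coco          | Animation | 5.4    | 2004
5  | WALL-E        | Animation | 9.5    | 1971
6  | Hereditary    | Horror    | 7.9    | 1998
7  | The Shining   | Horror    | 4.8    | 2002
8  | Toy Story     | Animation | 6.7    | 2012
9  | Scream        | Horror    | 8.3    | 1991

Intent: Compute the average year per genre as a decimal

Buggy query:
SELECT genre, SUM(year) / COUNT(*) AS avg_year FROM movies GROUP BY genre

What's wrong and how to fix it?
Bug: Both operands are integers, so '/' performs integer division and truncates

Fix: Multiply by 1.0 (or CAST to REAL) to force floating-point division

Corrected query:
SELECT genre, SUM(year) * 1.0 / COUNT(*) AS avg_year FROM movies GROUP BY genre

Result:
genre     | avg_year
----------+---------
Animation | 1997.8  
Horror    | 1992.25 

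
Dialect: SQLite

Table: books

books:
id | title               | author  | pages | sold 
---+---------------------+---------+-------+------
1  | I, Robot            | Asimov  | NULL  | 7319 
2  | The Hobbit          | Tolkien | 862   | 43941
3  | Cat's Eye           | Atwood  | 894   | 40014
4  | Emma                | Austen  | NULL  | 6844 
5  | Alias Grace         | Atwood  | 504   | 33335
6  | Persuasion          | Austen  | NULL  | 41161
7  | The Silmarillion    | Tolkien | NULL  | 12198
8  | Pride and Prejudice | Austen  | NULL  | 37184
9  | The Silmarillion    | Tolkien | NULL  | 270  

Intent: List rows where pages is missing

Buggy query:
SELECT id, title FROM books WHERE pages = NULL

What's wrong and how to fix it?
Bug: Comparing to NULL with '=' never matches; NULL = NULL is unknown, not true

Fix: Use IS NULL to test for NULL

Corrected query:
SELECT id, title FROM books WHERE pages IS NULL

Result:
id | title              
---+--------------------
1  | I, Robot           
4  | Emma               
6  | Persuasion         
7  | The Silmarillion   
8  | Pride and Prejudice
9  | The Silmarillion   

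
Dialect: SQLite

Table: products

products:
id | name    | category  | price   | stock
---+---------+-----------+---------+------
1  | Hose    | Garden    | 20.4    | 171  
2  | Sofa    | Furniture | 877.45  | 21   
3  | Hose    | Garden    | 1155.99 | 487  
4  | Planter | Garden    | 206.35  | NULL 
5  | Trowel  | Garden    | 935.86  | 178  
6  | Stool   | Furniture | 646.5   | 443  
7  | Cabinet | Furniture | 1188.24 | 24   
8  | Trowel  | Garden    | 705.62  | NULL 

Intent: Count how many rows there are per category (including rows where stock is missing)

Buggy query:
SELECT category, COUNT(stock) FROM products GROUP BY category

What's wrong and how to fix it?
Bug: COUNT(column) counts non-NULL values only; rows with NULL stock aren't counted

Fix: Replace COUNT(stock) with COUNT(*)

Corrected query:
SELECT category, COUNT(*) FROM products GROUP BY category

Result:
category  | COUNT(*)
----------+---------
Furniture | 3       
Garden    | 5       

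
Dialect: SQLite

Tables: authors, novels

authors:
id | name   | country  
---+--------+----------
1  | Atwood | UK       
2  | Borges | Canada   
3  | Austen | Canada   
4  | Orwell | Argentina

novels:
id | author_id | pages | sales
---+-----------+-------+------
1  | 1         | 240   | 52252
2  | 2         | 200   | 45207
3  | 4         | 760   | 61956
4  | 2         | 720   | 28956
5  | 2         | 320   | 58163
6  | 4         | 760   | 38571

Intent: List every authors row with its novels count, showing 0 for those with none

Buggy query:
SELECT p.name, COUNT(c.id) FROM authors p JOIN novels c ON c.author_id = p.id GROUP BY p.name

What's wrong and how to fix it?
Bug: INNER JOIN drops authors rows that have no matching novels rows

Fix: Use LEFT JOIN so parents without children still appear (COUNT(c.id) gives 0)

Corrected query:
SELECT p.name, COUNT(c.id) FROM authors p LEFT JOIN novels c ON c.author_id = p.id GROUP BY p.name

Result:
name   | COUNT(c.id)
-------+------------
Atwood | 1          
Austen | 0          
Borges | 3          
Orwell | 2          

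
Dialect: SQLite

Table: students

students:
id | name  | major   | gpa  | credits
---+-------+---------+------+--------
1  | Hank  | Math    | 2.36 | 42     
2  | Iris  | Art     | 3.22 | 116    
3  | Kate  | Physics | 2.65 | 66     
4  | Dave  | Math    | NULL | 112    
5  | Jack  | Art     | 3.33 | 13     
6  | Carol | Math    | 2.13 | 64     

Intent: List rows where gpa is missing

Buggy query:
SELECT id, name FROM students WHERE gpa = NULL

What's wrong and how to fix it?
Bug: Comparing to NULL with '=' never matches; NULL = NULL is unknown, not true

Fix: Use IS NULL to test for NULL

Corrected query:
SELECT id, name FROM students WHERE gpa IS NULL

Result:
id | name
---+-----
4  | Dave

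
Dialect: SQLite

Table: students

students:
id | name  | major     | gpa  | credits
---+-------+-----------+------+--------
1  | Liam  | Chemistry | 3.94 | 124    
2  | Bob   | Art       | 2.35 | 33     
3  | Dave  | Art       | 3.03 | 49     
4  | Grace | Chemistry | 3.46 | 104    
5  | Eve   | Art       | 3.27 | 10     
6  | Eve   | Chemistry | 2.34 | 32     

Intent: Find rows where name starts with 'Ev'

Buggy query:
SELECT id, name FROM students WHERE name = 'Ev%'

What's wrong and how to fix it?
Bug: '=' compares the literal string including the % character; pattern matching needs LIKE

Fix: Replace '=' with LIKE so 'Ev%' is treated as a pattern

Corrected query:
SELECT id, name FROM students WHERE name LIKE 'Ev%'

Result:
id | name
---+-----
5  | Eve 
6  | Eve 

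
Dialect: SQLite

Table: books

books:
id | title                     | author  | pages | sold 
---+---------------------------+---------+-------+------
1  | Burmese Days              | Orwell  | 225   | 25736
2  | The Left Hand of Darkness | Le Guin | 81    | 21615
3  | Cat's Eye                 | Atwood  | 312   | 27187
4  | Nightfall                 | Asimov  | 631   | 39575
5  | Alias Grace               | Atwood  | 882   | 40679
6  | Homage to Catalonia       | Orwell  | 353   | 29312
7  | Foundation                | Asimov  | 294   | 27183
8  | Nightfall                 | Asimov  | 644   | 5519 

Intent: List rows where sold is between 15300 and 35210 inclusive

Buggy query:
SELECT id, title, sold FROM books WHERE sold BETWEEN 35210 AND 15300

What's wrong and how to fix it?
Bug: The bounds are reversed; BETWEEN a AND b requires a <= b to match anything

Fix: Swap the bounds so the smaller value comes first

Corrected query:
SELECT id, title, sold FROM books WHERE sold BETWEEN 15300 AND 35210

Result:
id | title                     | sold 
---+---------------------------+------
1  | Burmese Days              | 25736
2  | The Left Hand of Darkness | 21615
3  | Cat's Eye                 | 27187
6  | Homage to Catalonia       | 29312
7  | Foundation                | 27183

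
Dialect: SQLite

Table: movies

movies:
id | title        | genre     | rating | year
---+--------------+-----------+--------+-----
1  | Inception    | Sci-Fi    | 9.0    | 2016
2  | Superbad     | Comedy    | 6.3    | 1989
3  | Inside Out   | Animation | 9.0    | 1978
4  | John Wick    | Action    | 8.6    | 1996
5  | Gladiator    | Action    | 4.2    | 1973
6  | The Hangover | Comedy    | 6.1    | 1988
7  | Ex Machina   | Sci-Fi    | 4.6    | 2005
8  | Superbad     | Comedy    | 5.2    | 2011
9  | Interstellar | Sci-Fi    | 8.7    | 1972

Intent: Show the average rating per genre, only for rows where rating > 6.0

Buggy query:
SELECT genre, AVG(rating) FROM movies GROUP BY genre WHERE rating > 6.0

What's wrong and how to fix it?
Bug: Row-level WHERE must come before GROUP BY in the clause order

Fix: Place WHERE between FROM and GROUP BY

Corrected query:
SELECT genre, AVG(rating) FROM movies WHERE rating > 6.0 GROUP BY genre

Result:
genre     | AVG(rating)
----------+------------
Action    | 8.6        
Animation | 9          
Comedy    | 6.2        
Sci-Fi    | 8.85       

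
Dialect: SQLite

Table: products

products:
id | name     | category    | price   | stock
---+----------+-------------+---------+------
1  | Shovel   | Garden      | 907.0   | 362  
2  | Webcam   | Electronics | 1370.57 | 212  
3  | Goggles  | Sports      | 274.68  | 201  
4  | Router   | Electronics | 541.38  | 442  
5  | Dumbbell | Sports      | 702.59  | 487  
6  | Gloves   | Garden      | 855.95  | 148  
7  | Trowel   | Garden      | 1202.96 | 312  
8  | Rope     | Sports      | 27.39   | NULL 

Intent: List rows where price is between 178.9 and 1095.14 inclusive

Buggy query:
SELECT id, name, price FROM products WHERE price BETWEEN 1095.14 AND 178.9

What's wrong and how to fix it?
Bug: The bounds are reversed; BETWEEN a AND b requires a <= b to match anything

Fix: Swap the bounds so the smaller value comes first

Corrected query:
SELECT id, name, price FROM products WHERE price BETWEEN 178.9 AND 1095.14

Result:
id | name     | price 
---+----------+-------
1  | Shovel   | 907   
3  | Goggles  | 274.68
4  | Router   | 541.38
5  | Dumbbell | 702.59
6  | Gloves   | 855.95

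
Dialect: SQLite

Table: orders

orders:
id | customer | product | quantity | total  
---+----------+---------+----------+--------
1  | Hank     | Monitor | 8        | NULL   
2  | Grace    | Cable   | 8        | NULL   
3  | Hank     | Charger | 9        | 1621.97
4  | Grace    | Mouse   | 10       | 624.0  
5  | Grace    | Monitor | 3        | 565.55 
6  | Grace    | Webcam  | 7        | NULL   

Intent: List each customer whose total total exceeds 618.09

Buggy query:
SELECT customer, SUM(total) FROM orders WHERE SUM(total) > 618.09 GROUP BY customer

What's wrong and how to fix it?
Bug: WHERE runs before GROUP BY, so aggregates aren't available there

Fix: Use HAVING (which filters groups after aggregation) instead of WHERE

Corrected query:
SELECT customer, SUM(total) FROM orders GROUP BY customer HAVING SUM(total) > 618.09

Result:
customer | SUM(total)
---------+-----------
Grace    | 1189.55   
Hank     | 1621.97   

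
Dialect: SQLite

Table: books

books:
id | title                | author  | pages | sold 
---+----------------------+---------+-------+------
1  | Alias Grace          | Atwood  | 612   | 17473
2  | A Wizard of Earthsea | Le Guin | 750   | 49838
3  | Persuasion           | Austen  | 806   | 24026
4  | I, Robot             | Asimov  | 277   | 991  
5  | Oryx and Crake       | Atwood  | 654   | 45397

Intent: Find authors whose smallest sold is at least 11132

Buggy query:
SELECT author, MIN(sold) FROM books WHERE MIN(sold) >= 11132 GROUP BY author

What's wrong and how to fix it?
Bug: MIN() in WHERE is a misuse of aggregate

Fix: Replace WHERE with HAVING after the GROUP BY

Corrected query:
SELECT author, MIN(sold) FROM books GROUP BY author HAVING MIN(sold) >= 11132

Result:
author  | MIN(sold)
--------+----------
Atwood  | 17473    
Austen  | 24026    
Le Guin | 49838    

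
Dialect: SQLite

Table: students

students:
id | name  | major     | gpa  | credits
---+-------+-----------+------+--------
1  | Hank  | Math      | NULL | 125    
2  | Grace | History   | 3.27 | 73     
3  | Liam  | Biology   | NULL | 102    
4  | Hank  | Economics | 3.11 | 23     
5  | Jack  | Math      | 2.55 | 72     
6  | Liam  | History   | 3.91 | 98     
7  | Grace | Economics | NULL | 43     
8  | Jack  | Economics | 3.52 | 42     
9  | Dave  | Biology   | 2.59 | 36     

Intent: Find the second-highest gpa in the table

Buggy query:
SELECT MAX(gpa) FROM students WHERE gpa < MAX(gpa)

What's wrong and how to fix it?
Bug: MAX(gpa) on the right of the comparison is an aggregate-in-WHERE error

Fix: Compute the overall MAX in a subquery, then take MAX of rows below it

Corrected query:
SELECT MAX(gpa) FROM students WHERE gpa < (SELECT MAX(gpa) FROM students)

Result:
MAX(gpa)
--------
3.52    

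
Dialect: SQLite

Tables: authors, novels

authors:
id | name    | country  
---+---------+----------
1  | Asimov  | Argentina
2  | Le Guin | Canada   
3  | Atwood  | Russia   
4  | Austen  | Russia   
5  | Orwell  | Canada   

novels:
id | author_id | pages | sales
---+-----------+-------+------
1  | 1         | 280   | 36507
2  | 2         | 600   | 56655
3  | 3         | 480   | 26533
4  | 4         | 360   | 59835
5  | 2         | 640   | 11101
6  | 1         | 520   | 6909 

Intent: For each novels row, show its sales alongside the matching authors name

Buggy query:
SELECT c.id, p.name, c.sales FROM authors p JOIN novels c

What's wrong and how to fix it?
Bug: Missing join condition: each novels row is matched to all authors rows instead of just its own

Fix: Add ON c.author_id = p.id to the JOIN

Corrected query:
SELECT c.id, p.name, c.sales FROM authors p JOIN novels c ON c.author_id = p.id

Result:
id | name    | sales
---+---------+------
1  | Asimov  | 36507
2  | Le Guin | 56655
3  | Atwood  | 26533
4  | Austen  | 59835
5  | Le Guin | 11101
6  | Asimov  | 6909 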